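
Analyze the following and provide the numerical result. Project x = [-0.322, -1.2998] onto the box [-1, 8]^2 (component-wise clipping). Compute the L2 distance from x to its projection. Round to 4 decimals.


Project each component onto [-1, 8].
clip(-0.322) = -0.322, clip(-1.2998) = -1.0
Projection = [-0.322, -1.0]
Squared diffs: [0.0, 0.0899]
Distance = sqrt(0.0899) = 0.2998


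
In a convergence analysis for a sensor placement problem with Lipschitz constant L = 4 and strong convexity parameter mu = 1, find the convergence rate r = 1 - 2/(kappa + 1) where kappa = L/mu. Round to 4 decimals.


Step 1: Compute the condition number.
kappa = L/mu = 4/1 = 4.0
Step 2: Compute the convergence rate.
r = 1 - 2/(kappa + 1) = 1 - 2*mu/(L + mu) = (L - mu)/(L + mu) = 3/5 = 0.6


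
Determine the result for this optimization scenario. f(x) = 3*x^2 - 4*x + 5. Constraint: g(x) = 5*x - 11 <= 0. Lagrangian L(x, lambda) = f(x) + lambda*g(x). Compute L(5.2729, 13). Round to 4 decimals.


Step 1: Evaluate f(x).
f(5.2729) = 3*5.2729^2 - 4*5.2729 + 5 = 67.3188
Step 2: Evaluate g(x).
g(5.2729) = 5*5.2729 - 11 = 15.3645
Step 3: Compute Lagrangian.
L = 67.3188 + 13*15.3645 = 267.0573


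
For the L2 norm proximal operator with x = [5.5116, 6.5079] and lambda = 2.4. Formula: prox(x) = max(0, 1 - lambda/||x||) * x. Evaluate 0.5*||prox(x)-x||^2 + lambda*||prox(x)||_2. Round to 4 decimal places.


Step 1: Compute ||x||.
||x|| = 8.5282
Step 2: Compute scaling factor.
scale = max(0, 1 - 2.4/8.5282) = 0.7186
Step 3: prox(x) = [3.9605, 4.6765]
||prox(x)|| = 6.1282
Step 4: Proximal objective.
0.5*||prox-x||^2 = 2.88
lambda*||prox|| = 14.7077
Total = 17.5877


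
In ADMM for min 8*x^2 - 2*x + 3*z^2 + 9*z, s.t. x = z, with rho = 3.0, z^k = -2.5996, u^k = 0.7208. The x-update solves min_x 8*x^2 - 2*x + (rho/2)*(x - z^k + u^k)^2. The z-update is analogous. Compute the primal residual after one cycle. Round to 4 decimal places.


ADMM iteration with rho = 3.0, z^k = -2.5996, u^k = 0.7208
Step 1: x-update.
Minimize 8*x^2 - 2*x + (3.0/2)*(x + 2.5996 + 0.7208)^2
FOC: (2*8 + 3.0)*x = 2 + 3.0*(-2.5996 - 0.7208)
x^{k+1} = -0.419
Step 2: z-update.
Minimize 3*z^2 + 9*z + (3.0/2)*(-0.419 - z + 0.7208)^2
FOC: (2*3 + 3.0)*z = -9 + 3.0*(-0.419 + 0.7208)
z^{k+1} = -0.8994
Step 3: u-update.
u^{k+1} = 0.7208 - 0.419 + 0.8994 = 1.2012
Step 4: Primal residual = |-0.419 + 0.8994| = 0.4804


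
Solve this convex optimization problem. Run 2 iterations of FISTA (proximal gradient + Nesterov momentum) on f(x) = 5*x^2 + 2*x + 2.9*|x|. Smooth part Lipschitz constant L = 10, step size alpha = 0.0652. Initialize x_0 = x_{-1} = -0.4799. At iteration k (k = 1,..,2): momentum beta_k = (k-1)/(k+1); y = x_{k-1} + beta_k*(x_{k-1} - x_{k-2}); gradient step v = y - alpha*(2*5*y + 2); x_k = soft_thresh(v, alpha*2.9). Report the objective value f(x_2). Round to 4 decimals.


FISTA on f(x) = 5*x^2 + 2*x + 2.9*|x|
L = 10, alpha = 0.0652
Iteration 1: beta = 0.0, y = -0.4799 + 0.0*(-0.4799 + 0.4799) = -0.4799
  grad(y) = -2.799, v = y - alpha*grad = -0.2974
  prox(v) = soft_thresh(-0.2974, 0.1891) = -0.1083
Iteration 2: beta = 0.3333, y = -0.1083 + 0.3333*(-0.1083 + 0.4799) = 0.0155
  grad(y) = 2.1553, v = y - alpha*grad = -0.125
  prox(v) = soft_thresh(-0.125, 0.1891) = 0.0
f(x_2) = 5*0.0^2 + 2*0.0 + 2.9*|0.0| = 0.0


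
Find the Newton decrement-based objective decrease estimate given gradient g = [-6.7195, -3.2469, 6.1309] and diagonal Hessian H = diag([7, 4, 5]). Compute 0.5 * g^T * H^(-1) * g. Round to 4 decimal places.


Step 1: H is diagonal, so H^(-1) * g = [-0.9599, -0.8117, 1.2262].
Step 2: g^T H^(-1) g = sum_i g_i^2 / H_ii
  = (-6.7195)^2/7 + (-3.2469)^2/4 + (6.1309)^2/5
  = 6.4502 + 2.6356 + 7.5176 = 16.6034
Step 3: Objective decrease = 0.5 * g^T H^(-1) g = 8.3017


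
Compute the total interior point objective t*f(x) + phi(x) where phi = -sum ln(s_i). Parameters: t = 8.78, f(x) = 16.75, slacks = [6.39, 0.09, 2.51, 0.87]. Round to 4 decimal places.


Step 1: Compute log-barrier.
ln values: [1.8547, -2.4079, 0.9203, -0.1393]
phi = -(1.8547 - 2.4079 + 0.9203 - 0.1393) = -0.2278
Step 2: Compute augmented objective.
t*f(x) = 8.78*16.75 = 147.065
Total = 147.065 - 0.2278 = 146.8372


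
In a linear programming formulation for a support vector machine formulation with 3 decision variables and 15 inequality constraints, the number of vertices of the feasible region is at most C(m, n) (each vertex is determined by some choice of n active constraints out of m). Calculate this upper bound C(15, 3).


Each vertex corresponds to some choice of n active constraints out of m, so the number of vertices is at most C(m, n) = m! / (n!(m-n)!).
m = 15, n = 3
Numerator: 15 * 14 * 13
Denominator: 3! = 6
C(15, 3) = 455


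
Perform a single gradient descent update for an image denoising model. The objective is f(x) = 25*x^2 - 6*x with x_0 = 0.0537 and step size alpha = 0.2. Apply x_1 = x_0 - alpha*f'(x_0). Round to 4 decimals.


We compute the gradient at x_0 and apply the update.
f'(x) = 50*x - 6
f'(0.0537) = 50*0.0537 - 6 = -3.315
x_1 = 0.0537 - 0.2*-3.315 = 0.7167


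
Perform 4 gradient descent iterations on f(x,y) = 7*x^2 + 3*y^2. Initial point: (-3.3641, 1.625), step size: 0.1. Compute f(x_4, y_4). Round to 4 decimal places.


Gradient descent on f(x,y) = 7*x^2 + 3*y^2.
Starting point: (-3.3641, 1.625), alpha = 0.1
Step 1: grad_x = 2*7*-3.3641 = -47.0974, grad_y = 2*3*1.625 = 9.75
  x_1 = -3.3641 - 0.1*-47.0974 = 1.3456
  y_1 = 1.625 - 0.1*9.75 = 0.65
Step 2: grad_x = 2*7*1.3456 = 18.839, grad_y = 2*3*0.65 = 3.9
  x_2 = 1.3456 - 0.1*18.839 = -0.5383
  y_2 = 0.65 - 0.1*3.9 = 0.26
Step 3: grad_x = 2*7*-0.5383 = -7.5356, grad_y = 2*3*0.26 = 1.56
  x_3 = -0.5383 - 0.1*-7.5356 = 0.2153
  y_3 = 0.26 - 0.1*1.56 = 0.104
Step 4: grad_x = 2*7*0.2153 = 3.0142, grad_y = 2*3*0.104 = 0.624
  x_4 = 0.2153 - 0.1*3.0142 = -0.0861
  y_4 = 0.104 - 0.1*0.624 = 0.0416
f(-0.0861, 0.0416) = 7*(-0.0861)^2 + 3*0.0416^2 = 0.0571


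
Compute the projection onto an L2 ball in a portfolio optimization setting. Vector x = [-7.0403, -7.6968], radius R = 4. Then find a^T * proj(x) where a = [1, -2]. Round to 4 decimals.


Step 1: Compute ||x|| (intermediates to 6 decimals).
||x|| = sqrt((-7.0403)^2 + (-7.6968)^2) = 10.431038
Step 2: Project.
Since ||x|| > R, scale = R/||x|| = 4/10.431038 = 0.383471, proj(x) = scale * x
proj(x) = [-2.699751, -2.9515]
Step 3: Dot product.
a^T * proj(x) = 1*(-2.699751) - 2*(-2.9515) = 3.2032


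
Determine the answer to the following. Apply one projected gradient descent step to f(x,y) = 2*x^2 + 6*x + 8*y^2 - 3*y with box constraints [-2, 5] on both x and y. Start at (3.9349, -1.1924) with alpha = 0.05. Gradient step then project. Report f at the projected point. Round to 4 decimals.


Step 1: Compute gradient at (3.9349, -1.1924).
grad_x = 2*2*3.9349 + 6 = 21.7396
grad_y = 2*8*-1.1924 - 3 = -22.0784
Step 2: Gradient step.
x_raw = 3.9349 - 0.05*21.7396 = 2.8479
y_raw = -1.1924 - 0.05*-22.0784 = -0.0885
Step 3: Project onto [-2, 5].
x_proj = clip(2.8479) = 2.8479
y_proj = clip(-0.0885) = -0.0885
Step 4: Evaluate f.
f(2.8479, -0.0885) = 33.6369


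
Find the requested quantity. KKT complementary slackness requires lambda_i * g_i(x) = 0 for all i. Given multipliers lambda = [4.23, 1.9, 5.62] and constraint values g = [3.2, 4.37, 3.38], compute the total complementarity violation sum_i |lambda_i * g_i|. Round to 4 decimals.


KKT complementary slackness check:
lambda_1 * g_1 = 4.23 * 3.2 = 13.536
lambda_2 * g_2 = 1.9 * 4.37 = 8.303
lambda_3 * g_3 = 5.62 * 3.38 = 18.9956
Total violation = 13.536 + 8.303 + 18.9956 = 40.8346


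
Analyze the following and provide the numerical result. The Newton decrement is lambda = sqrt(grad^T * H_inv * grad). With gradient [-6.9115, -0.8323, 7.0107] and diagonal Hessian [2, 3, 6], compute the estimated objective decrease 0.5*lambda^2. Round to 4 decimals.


Step 1: H is diagonal, so H^(-1) * g = [-3.4558, -0.2774, 1.1685].
Step 2: g^T H^(-1) g = sum_i g_i^2 / H_ii
  = (-6.9115)^2/2 + (-0.8323)^2/3 + (7.0107)^2/6
  = 23.8844 + 0.2309 + 8.1917 = 32.307
Step 3: Objective decrease = 0.5 * g^T H^(-1) g = 16.1535


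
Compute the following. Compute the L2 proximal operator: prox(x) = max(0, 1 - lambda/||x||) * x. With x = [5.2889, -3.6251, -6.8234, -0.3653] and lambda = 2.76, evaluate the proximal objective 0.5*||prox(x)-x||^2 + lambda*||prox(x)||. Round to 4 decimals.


Step 1: Compute ||x||.
||x|| = 9.3705
Step 2: Compute scaling factor.
scale = max(0, 1 - 2.76/9.3705) = 0.7055
Step 3: prox(x) = [3.7311, -2.5574, -4.8136, -0.2577]
||prox(x)|| = 6.6105
Step 4: Proximal objective.
0.5*||prox-x||^2 = 3.8088
lambda*||prox|| = 18.245
Total = 22.0537


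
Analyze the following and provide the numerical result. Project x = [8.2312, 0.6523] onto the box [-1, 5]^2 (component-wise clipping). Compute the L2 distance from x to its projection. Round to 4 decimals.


Project each component onto [-1, 5].
clip(8.2312) = 5.0, clip(0.6523) = 0.6523
Projection = [5.0, 0.6523]
Squared diffs: [10.4407, 0.0]
Distance = sqrt(10.4407) = 3.2312


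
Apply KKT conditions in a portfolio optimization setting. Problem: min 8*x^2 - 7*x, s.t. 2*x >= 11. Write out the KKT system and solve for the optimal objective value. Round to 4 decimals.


Step 1: Try lambda = 0 (constraint inactive).
x_unc = 7/(2*8) = 0.4375
Check: 2*0.4375 = 0.875 < 11 -- violated!
Step 2: Constraint must be active: 2*x = 11
x* = 11/2 = 5.5
lambda = (2*8*5.5 - 7)/2 = 40.5
Step 3: Compute optimal value.
f(x*) = 8*5.5^2 - 7*5.5 = 203.5


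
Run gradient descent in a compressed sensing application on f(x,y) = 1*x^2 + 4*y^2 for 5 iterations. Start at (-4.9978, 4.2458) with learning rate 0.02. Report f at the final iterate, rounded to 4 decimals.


Gradient descent on f(x,y) = 1*x^2 + 4*y^2.
Starting point: (-4.9978, 4.2458), alpha = 0.02
Step 1: grad_x = 2*1*-4.9978 = -9.9956, grad_y = 2*4*4.2458 = 33.9664
  x_1 = -4.9978 - 0.02*-9.9956 = -4.7979
  y_1 = 4.2458 - 0.02*33.9664 = 3.5665
Step 2: grad_x = 2*1*-4.7979 = -9.5958, grad_y = 2*4*3.5665 = 28.5318
  x_2 = -4.7979 - 0.02*-9.5958 = -4.606
  y_2 = 3.5665 - 0.02*28.5318 = 2.9958
Step 3: grad_x = 2*1*-4.606 = -9.2119, grad_y = 2*4*2.9958 = 23.9667
  x_3 = -4.606 - 0.02*-9.2119 = -4.4217
  y_3 = 2.9958 - 0.02*23.9667 = 2.5165
Step 4: grad_x = 2*1*-4.4217 = -8.8435, grad_y = 2*4*2.5165 = 20.132
  x_4 = -4.4217 - 0.02*-8.8435 = -4.2449
  y_4 = 2.5165 - 0.02*20.132 = 2.1139
Step 5: grad_x = 2*1*-4.2449 = -8.4897, grad_y = 2*4*2.1139 = 16.9109
  x_5 = -4.2449 - 0.02*-8.4897 = -4.0751
  y_5 = 2.1139 - 0.02*16.9109 = 1.7756
f(-4.0751, 1.7756) = 1*(-4.0751)^2 + 4*1.7756^2 = 29.2178


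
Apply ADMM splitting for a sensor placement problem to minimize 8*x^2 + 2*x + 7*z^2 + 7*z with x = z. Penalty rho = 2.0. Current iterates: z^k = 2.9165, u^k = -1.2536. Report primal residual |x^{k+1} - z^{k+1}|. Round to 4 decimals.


ADMM iteration with rho = 2.0, z^k = 2.9165, u^k = -1.2536
Step 1: x-update.
Minimize 8*x^2 + 2*x + (2.0/2)*(x - 2.9165 - 1.2536)^2
FOC: (2*8 + 2.0)*x = -2 + 2.0*(2.9165 + 1.2536)
x^{k+1} = 0.3522
Step 2: z-update.
Minimize 7*z^2 + 7*z + (2.0/2)*(0.3522 - z - 1.2536)^2
FOC: (2*7 + 2.0)*z = -7 + 2.0*(0.3522 - 1.2536)
z^{k+1} = -0.5502
Step 3: u-update.
u^{k+1} = -1.2536 + 0.3522 + 0.5502 = -0.3512
Step 4: Primal residual = |0.3522 + 0.5502| = 0.9024


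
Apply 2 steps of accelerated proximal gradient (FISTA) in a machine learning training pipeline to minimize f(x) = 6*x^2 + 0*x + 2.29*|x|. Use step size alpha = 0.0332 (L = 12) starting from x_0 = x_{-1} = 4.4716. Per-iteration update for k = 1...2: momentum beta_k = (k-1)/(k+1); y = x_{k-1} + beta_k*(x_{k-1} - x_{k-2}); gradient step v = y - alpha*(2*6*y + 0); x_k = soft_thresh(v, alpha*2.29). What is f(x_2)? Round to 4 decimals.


FISTA on f(x) = 6*x^2 + 0*x + 2.29*|x|
L = 12, alpha = 0.0332
Iteration 1: beta = 0.0, y = 4.4716 + 0.0*(4.4716 - 4.4716) = 4.4716
  grad(y) = 53.6592, v = y - alpha*grad = 2.6901
  prox(v) = soft_thresh(2.6901, 0.076) = 2.6141
Iteration 2: beta = 0.3333, y = 2.6141 + 0.3333*(2.6141 - 4.4716) = 1.9949
  grad(y) = 23.939, v = y - alpha*grad = 1.2001
  prox(v) = soft_thresh(1.2001, 0.076) = 1.1241
f(x_2) = 6*1.1241^2 + 0*1.1241 + 2.29*|1.1241| = 10.156


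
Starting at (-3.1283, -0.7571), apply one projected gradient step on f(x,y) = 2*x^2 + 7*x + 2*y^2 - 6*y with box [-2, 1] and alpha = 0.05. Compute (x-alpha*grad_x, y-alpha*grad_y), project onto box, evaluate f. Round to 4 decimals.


Step 1: Compute gradient at (-3.1283, -0.7571).
grad_x = 2*2*-3.1283 + 7 = -5.5132
grad_y = 2*2*-0.7571 - 6 = -9.0284
Step 2: Gradient step.
x_raw = -3.1283 - 0.05*-5.5132 = -2.8526
y_raw = -0.7571 - 0.05*-9.0284 = -0.3057
Step 3: Project onto [-2, 1].
x_proj = clip(-2.8526) = -2.0
y_proj = clip(-0.3057) = -0.3057
Step 4: Evaluate f.
f(-2.0, -0.3057) = -3.979


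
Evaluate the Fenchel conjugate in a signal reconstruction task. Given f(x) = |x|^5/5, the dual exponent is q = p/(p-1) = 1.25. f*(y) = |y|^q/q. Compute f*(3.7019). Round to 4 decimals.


The conjugate exponent q satisfies 1/p + 1/q = 1.
p = 5, so q = 5/(5 - 1) = 1.25
|y|^q = 3.7019^1.25 = 5.1349
f*(3.7019) = 5.1349 / 1.25 = 4.1079


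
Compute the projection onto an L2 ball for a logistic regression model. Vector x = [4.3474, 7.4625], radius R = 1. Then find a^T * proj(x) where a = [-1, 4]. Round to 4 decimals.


Step 1: Compute ||x|| (intermediates to 6 decimals).
||x|| = sqrt(4.3474^2 + 7.4625^2) = 8.63648
Step 2: Project.
Since ||x|| > R, scale = R/||x|| = 1/8.63648 = 0.115788, proj(x) = scale * x
proj(x) = [0.503377, 0.864068]
Step 3: Dot product.
a^T * proj(x) = -1*0.503377 + 4*0.864068 = 2.9529


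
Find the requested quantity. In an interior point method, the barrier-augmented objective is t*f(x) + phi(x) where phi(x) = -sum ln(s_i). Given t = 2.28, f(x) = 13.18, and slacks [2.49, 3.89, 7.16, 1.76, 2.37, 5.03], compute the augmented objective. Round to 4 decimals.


Step 1: Compute log-barrier.
ln values: [0.9123, 1.3584, 1.9685, 0.5653, 0.8629, 1.6154]
phi = -(0.9123 + 1.3584 + 1.9685 + 0.5653 + 0.8629 + 1.6154) = -7.2828
Step 2: Compute augmented objective.
t*f(x) = 2.28*13.18 = 30.0504
Total = 30.0504 - 7.2828 = 22.7676


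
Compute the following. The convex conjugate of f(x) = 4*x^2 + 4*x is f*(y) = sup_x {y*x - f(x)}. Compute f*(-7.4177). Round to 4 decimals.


f*(y) = sup_x {y*x - a*x^2 - b*x} = sup_x {(y-b)*x - a*x^2}
FOC: (y - b) - 2a*x = 0 => x* = (y - b)/(2a)
x* = (-7.4177 - 4)/(2*4) = -1.4272
f*(-7.4177) = (y-b)^2/(4a) = (-7.4177 - 4)^2/(4*4)
= 130.3639/16 = 8.1477


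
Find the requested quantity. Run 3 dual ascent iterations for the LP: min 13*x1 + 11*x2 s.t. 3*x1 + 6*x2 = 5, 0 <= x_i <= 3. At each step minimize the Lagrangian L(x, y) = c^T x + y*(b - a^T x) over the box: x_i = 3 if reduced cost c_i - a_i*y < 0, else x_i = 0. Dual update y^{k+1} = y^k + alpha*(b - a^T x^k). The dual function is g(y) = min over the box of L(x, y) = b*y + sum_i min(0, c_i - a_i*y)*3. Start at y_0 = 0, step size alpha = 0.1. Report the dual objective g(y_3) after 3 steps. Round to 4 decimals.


Dual ascent for LP: min 13*x1 + 11*x2, 3*x1 + 6*x2 = 5, 0 <= x_i <= 3
Step 1: y^k = 0.0, reduced costs: (13.0, 11.0)
  x^k = (0.0, 0.0), subgradient = b - a^T x = 5.0
  y^{k+1} = 0.0 + 0.1*5.0 = 0.5
Step 2: y^k = 0.5, reduced costs: (11.5, 8.0)
  x^k = (0.0, 0.0), subgradient = b - a^T x = 5.0
  y^{k+1} = 0.5 + 0.1*5.0 = 1.0
Step 3: y^k = 1.0, reduced costs: (10.0, 5.0)
  x^k = (0.0, 0.0), subgradient = b - a^T x = 5.0
  y^{k+1} = 1.0 + 0.1*5.0 = 1.5
Dual objective at y_3 = 1.5: reduced costs (8.5, 2.0), box minimizer x = (0.0, 0.0)
g(y_3) = b*y + (c1 - a1*y)*x1 + (c2 - a2*y)*x2 = 5*1.5 + 8.5*0.0 + 2.0*0.0 = 7.5 + 0.0 + 0.0 = 7.5


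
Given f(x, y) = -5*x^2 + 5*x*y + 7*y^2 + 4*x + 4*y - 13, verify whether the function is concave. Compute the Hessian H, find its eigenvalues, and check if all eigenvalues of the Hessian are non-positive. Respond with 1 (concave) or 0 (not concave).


The Hessian of f(x,y) = -5*x^2 + 5*x*y + 7*y^2 + 4*x + 4*y - 13 is:
H = [[-10, 5], [5, 14]]
Trace = -10 + 14 = 4
Determinant = -10*14 - (5)^2 = -165
Discriminant = (4)^2 - 4*-165 = 676.0
Eigenvalues: lambda_1 = -11.0, lambda_2 = 15.0
The function is not concave.

0


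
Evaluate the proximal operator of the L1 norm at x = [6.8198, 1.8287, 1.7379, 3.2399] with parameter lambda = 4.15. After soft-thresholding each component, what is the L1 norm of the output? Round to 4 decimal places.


Soft-thresholding with lambda = 4.15:
prox(6.8198) = sign(6.8198)*max(|6.8198| - 4.15, 0) = 2.6698
prox(1.8287) = sign(1.8287)*max(|1.8287| - 4.15, 0) = 0.0
prox(1.7379) = sign(1.7379)*max(|1.7379| - 4.15, 0) = 0.0
prox(3.2399) = sign(3.2399)*max(|3.2399| - 4.15, 0) = 0.0
prox(x) = [2.6698, 0.0, 0.0, 0.0]
||prox(x)||_1 = 2.6698 + 0.0 + 0.0 + 0.0 = 2.6698


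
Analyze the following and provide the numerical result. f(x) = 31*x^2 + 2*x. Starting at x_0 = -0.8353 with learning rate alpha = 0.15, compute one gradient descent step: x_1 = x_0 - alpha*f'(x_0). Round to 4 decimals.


We compute the gradient at x_0 and apply the update.
f'(x) = 62*x + 2
f'(-0.8353) = 62*-0.8353 + 2 = -49.7886
x_1 = -0.8353 - 0.15*-49.7886 = 6.633


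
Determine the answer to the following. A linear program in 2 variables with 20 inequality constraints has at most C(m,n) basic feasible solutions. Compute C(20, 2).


Each vertex corresponds to some choice of n active constraints out of m, so the number of vertices is at most C(m, n) = m! / (n!(m-n)!).
m = 20, n = 2
Numerator: 20 * 19
Denominator: 2! = 2
C(20, 2) = 190


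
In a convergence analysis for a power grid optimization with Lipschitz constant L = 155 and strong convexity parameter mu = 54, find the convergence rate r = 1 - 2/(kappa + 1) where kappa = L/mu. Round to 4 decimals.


Step 1: Compute the condition number.
kappa = L/mu = 155/54 = 2.8704
Step 2: Compute the convergence rate.
r = 1 - 2/(kappa + 1) = 1 - 2*mu/(L + mu) = (L - mu)/(L + mu) = 101/209 = 0.4833


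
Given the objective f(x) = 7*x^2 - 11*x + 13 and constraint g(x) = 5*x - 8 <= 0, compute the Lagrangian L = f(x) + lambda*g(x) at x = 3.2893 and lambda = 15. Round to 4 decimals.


Step 1: Evaluate f(x).
f(3.2893) = 7*3.2893^2 - 11*3.2893 + 13 = 52.5542
Step 2: Evaluate g(x).
g(3.2893) = 5*3.2893 - 8 = 8.4465
Step 3: Compute Lagrangian.
L = 52.5542 + 15*8.4465 = 179.2517


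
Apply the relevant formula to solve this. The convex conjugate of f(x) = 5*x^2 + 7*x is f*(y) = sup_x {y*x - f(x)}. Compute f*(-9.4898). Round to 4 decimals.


f*(y) = sup_x {y*x - a*x^2 - b*x} = sup_x {(y-b)*x - a*x^2}
FOC: (y - b) - 2a*x = 0 => x* = (y - b)/(2a)
x* = (-9.4898 - 7)/(2*5) = -1.649
f*(-9.4898) = (y-b)^2/(4a) = (-9.4898 - 7)^2/(4*5)
= 271.9135/20 = 13.5957


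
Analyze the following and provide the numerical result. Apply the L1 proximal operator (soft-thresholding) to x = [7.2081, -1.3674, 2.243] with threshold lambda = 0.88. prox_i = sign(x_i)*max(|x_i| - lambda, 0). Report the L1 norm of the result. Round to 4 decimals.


Soft-thresholding with lambda = 0.88:
prox(7.2081) = sign(7.2081)*max(|7.2081| - 0.88, 0) = 6.3281
prox(-1.3674) = sign(-1.3674)*max(|-1.3674| - 0.88, 0) = -0.4874
prox(2.243) = sign(2.243)*max(|2.243| - 0.88, 0) = 1.363
prox(x) = [6.3281, -0.4874, 1.363]
||prox(x)||_1 = 6.3281 + 0.4874 + 1.363 = 8.1785


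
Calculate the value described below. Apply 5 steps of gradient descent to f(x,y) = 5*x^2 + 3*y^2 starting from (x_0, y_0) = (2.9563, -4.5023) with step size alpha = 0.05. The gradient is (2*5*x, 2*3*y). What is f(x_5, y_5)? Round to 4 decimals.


Gradient descent on f(x,y) = 5*x^2 + 3*y^2.
Starting point: (2.9563, -4.5023), alpha = 0.05
Step 1: grad_x = 2*5*2.9563 = 29.563, grad_y = 2*3*-4.5023 = -27.0138
  x_1 = 2.9563 - 0.05*29.563 = 1.4782
  y_1 = -4.5023 - 0.05*-27.0138 = -3.1516
Step 2: grad_x = 2*5*1.4782 = 14.7815, grad_y = 2*3*-3.1516 = -18.9097
  x_2 = 1.4782 - 0.05*14.7815 = 0.7391
  y_2 = -3.1516 - 0.05*-18.9097 = -2.2061
Step 3: grad_x = 2*5*0.7391 = 7.3908, grad_y = 2*3*-2.2061 = -13.2368
  x_3 = 0.7391 - 0.05*7.3908 = 0.3695
  y_3 = -2.2061 - 0.05*-13.2368 = -1.5443
Step 4: grad_x = 2*5*0.3695 = 3.6954, grad_y = 2*3*-1.5443 = -9.2657
  x_4 = 0.3695 - 0.05*3.6954 = 0.1848
  y_4 = -1.5443 - 0.05*-9.2657 = -1.081
Step 5: grad_x = 2*5*0.1848 = 1.8477, grad_y = 2*3*-1.081 = -6.486
  x_5 = 0.1848 - 0.05*1.8477 = 0.0924
  y_5 = -1.081 - 0.05*-6.486 = -0.7567
f(0.0924, -0.7567) = 5*0.0924^2 + 3*(-0.7567)^2 = 1.7605


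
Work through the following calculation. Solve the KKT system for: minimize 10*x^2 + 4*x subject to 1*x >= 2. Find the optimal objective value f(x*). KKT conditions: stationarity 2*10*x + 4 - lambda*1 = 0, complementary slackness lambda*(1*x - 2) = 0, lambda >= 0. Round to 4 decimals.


Step 1: Try lambda = 0 (constraint inactive).
x_unc = -4/(2*10) = -0.2
Check: 1*-0.2 = -0.2 < 2 -- violated!
Step 2: Constraint must be active: 1*x = 2
x* = 2/1 = 2.0
lambda = (2*10*2.0 + 4)/1 = 44.0
Step 3: Compute optimal value.
f(x*) = 10*2.0^2 + 4*2.0 = 48.0


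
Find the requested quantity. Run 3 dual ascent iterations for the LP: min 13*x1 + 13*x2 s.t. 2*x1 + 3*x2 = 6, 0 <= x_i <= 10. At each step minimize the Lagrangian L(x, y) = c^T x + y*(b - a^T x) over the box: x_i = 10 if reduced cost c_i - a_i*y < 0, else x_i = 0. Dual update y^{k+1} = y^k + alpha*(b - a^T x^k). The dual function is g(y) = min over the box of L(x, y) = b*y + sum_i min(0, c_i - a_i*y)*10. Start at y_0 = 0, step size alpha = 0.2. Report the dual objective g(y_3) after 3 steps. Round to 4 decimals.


Dual ascent for LP: min 13*x1 + 13*x2, 2*x1 + 3*x2 = 6, 0 <= x_i <= 10
Step 1: y^k = 0.0, reduced costs: (13.0, 13.0)
  x^k = (0.0, 0.0), subgradient = b - a^T x = 6.0
  y^{k+1} = 0.0 + 0.2*6.0 = 1.2
Step 2: y^k = 1.2, reduced costs: (10.6, 9.4)
  x^k = (0.0, 0.0), subgradient = b - a^T x = 6.0
  y^{k+1} = 1.2 + 0.2*6.0 = 2.4
Step 3: y^k = 2.4, reduced costs: (8.2, 5.8)
  x^k = (0.0, 0.0), subgradient = b - a^T x = 6.0
  y^{k+1} = 2.4 + 0.2*6.0 = 3.6
Dual objective at y_3 = 3.6: reduced costs (5.8, 2.2), box minimizer x = (0.0, 0.0)
g(y_3) = b*y + (c1 - a1*y)*x1 + (c2 - a2*y)*x2 = 6*3.6 + 5.8*0.0 + 2.2*0.0 = 21.6 + 0.0 + 0.0 = 21.6


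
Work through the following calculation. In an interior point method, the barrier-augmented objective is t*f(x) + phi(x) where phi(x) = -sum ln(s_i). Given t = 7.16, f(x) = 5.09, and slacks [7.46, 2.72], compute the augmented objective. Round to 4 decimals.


Step 1: Compute log-barrier.
ln values: [2.0096, 1.0006]
phi = -(2.0096 + 1.0006) = -3.0102
Step 2: Compute augmented objective.
t*f(x) = 7.16*5.09 = 36.4444
Total = 36.4444 - 3.0102 = 33.4342


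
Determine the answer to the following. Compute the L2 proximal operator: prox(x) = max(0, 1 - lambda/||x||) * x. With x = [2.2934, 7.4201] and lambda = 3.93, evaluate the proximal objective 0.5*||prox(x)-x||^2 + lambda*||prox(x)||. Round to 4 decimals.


Step 1: Compute ||x||.
||x|| = 7.7664
Step 2: Compute scaling factor.
scale = max(0, 1 - 3.93/7.7664) = 0.494
Step 3: prox(x) = [1.1329, 3.6654]
||prox(x)|| = 3.8364
Step 4: Proximal objective.
0.5*||prox-x||^2 = 7.7225
lambda*||prox|| = 15.0771
Total = 22.7997


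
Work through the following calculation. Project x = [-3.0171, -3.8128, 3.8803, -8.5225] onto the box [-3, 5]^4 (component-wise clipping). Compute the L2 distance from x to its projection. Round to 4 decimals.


Project each component onto [-3, 5].
clip(-3.0171) = -3.0, clip(-3.8128) = -3.0, clip(3.8803) = 3.8803, clip(-8.5225) = -3.0
Projection = [-3.0, -3.0, 3.8803, -3.0]
Squared diffs: [0.0003, 0.6606, 0.0, 30.498]
Distance = sqrt(31.1589) = 5.582


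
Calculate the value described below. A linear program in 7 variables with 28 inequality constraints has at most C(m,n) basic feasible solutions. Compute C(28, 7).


Each vertex corresponds to some choice of n active constraints out of m, so the number of vertices is at most C(m, n) = m! / (n!(m-n)!).
m = 28, n = 7
Numerator: 28 * 27 * 26 * 25 * 24 * 23 * 22
Denominator: 7! = 5040
C(28, 7) = 1184040


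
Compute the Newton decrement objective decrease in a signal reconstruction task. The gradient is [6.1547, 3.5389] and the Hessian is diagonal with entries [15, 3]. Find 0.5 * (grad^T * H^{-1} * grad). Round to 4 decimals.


Step 1: H is diagonal, so H^(-1) * g = [0.4103, 1.1796].
Step 2: g^T H^(-1) g = sum_i g_i^2 / H_ii
  = (6.1547)^2/15 + (3.5389)^2/3
  = 2.5254 + 4.1746 = 6.7
Step 3: Objective decrease = 0.5 * g^T H^(-1) g = 3.35


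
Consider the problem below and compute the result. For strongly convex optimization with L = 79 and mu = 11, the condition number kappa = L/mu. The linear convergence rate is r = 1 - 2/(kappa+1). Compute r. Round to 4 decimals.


Step 1: Compute the condition number.
kappa = L/mu = 79/11 = 7.1818
Step 2: Compute the convergence rate.
r = 1 - 2/(kappa + 1) = 1 - 2*mu/(L + mu) = (L - mu)/(L + mu) = 68/90 = 0.7556


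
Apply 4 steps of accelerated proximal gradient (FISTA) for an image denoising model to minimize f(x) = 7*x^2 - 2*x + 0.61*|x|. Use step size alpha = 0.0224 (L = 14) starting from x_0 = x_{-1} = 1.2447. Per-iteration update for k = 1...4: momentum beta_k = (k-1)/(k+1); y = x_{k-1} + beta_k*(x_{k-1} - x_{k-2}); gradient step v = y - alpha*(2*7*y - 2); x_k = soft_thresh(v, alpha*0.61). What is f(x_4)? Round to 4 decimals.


FISTA on f(x) = 7*x^2 - 2*x + 0.61*|x|
L = 14, alpha = 0.0224
Iteration 1: beta = 0.0, y = 1.2447 + 0.0*(1.2447 - 1.2447) = 1.2447
  grad(y) = 15.4258, v = y - alpha*grad = 0.8992
  prox(v) = soft_thresh(0.8992, 0.0137) = 0.8855
Iteration 2: beta = 0.3333, y = 0.8855 + 0.3333*(0.8855 - 1.2447) = 0.7658
  grad(y) = 8.7207, v = y - alpha*grad = 0.5704
  prox(v) = soft_thresh(0.5704, 0.0137) = 0.5568
Iteration 3: beta = 0.5, y = 0.5568 + 0.5*(0.5568 - 0.8855) = 0.3924
  grad(y) = 3.4934, v = y - alpha*grad = 0.3141
  prox(v) = soft_thresh(0.3141, 0.0137) = 0.3005
Iteration 4: beta = 0.6, y = 0.3005 + 0.6*(0.3005 - 0.5568) = 0.1467
  grad(y) = 0.0538, v = y - alpha*grad = 0.1455
  prox(v) = soft_thresh(0.1455, 0.0137) = 0.1318
f(x_4) = 7*0.1318^2 - 2*0.1318 + 0.61*|0.1318| = -0.0616


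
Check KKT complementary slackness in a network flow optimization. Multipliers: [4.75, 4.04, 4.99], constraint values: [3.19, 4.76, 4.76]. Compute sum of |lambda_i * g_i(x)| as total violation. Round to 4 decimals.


KKT complementary slackness check:
lambda_1 * g_1 = 4.75 * 3.19 = 15.1525
lambda_2 * g_2 = 4.04 * 4.76 = 19.2304
lambda_3 * g_3 = 4.99 * 4.76 = 23.7524
Total violation = 15.1525 + 19.2304 + 23.7524 = 58.1353


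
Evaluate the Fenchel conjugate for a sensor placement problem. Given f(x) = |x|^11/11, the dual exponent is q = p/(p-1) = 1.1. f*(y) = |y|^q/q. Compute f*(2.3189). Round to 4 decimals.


The conjugate exponent q satisfies 1/p + 1/q = 1.
p = 11, so q = 11/(11 - 1) = 1.1
|y|^q = 2.3189^1.1 = 2.5224
f*(2.3189) = 2.5224 / 1.1 = 2.2931


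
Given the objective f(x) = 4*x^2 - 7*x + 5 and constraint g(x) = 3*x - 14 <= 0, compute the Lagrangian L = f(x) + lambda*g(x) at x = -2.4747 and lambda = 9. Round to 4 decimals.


Step 1: Evaluate f(x).
f(-2.4747) = 4*(-2.4747)^2 - 7*(-2.4747) + 5 = 46.8195
Step 2: Evaluate g(x).
g(-2.4747) = 3*-2.4747 - 14 = -21.4241
Step 3: Compute Lagrangian.
L = 46.8195 + 9*-21.4241 = -145.9974


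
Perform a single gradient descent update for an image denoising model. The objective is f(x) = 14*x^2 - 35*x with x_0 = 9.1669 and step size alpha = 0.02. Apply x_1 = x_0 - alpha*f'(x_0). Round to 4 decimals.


We compute the gradient at x_0 and apply the update.
f'(x) = 28*x - 35
f'(9.1669) = 28*9.1669 - 35 = 221.6732
x_1 = 9.1669 - 0.02*221.6732 = 4.7334


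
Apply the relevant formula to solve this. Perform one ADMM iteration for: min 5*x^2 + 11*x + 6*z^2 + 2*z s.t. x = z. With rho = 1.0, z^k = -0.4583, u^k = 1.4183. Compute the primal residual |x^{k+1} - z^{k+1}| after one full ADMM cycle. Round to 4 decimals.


ADMM iteration with rho = 1.0, z^k = -0.4583, u^k = 1.4183
Step 1: x-update.
Minimize 5*x^2 + 11*x + (1.0/2)*(x + 0.4583 + 1.4183)^2
FOC: (2*5 + 1.0)*x = -11 + 1.0*(-0.4583 - 1.4183)
x^{k+1} = -1.1706
Step 2: z-update.
Minimize 6*z^2 + 2*z + (1.0/2)*(-1.1706 - z + 1.4183)^2
FOC: (2*6 + 1.0)*z = -2 + 1.0*(-1.1706 + 1.4183)
z^{k+1} = -0.1348
Step 3: u-update.
u^{k+1} = 1.4183 - 1.1706 + 0.1348 = 0.3825
Step 4: Primal residual = |-1.1706 + 0.1348| = 1.0358


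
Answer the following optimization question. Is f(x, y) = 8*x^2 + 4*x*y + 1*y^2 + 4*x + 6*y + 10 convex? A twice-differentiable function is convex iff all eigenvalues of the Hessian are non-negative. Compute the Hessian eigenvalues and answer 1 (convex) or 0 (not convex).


The Hessian of f(x,y) = 8*x^2 + 4*x*y + 1*y^2 + 4*x + 6*y + 10 is:
H = [[16, 4], [4, 2]]
Trace = 16 + 2 = 18
Determinant = 16*2 - (4)^2 = 16
Discriminant = (18)^2 - 4*16 = 260.0
Eigenvalues: lambda_1 = 0.9377, lambda_2 = 17.0623
The function is convex.

1


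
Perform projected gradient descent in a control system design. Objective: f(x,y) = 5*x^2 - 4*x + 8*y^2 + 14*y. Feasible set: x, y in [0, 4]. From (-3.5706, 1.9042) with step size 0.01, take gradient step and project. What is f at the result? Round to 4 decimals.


Step 1: Compute gradient at (-3.5706, 1.9042).
grad_x = 2*5*-3.5706 - 4 = -39.706
grad_y = 2*8*1.9042 + 14 = 44.4672
Step 2: Gradient step.
x_raw = -3.5706 - 0.01*-39.706 = -3.1735
y_raw = 1.9042 - 0.01*44.4672 = 1.4595
Step 3: Project onto [0, 4].
x_proj = clip(-3.1735) = 0.0
y_proj = clip(1.4595) = 1.4595
Step 4: Evaluate f.
f(0.0, 1.4595) = 37.4752


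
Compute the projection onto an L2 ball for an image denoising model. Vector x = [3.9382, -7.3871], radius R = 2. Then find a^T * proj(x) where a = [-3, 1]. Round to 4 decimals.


Step 1: Compute ||x|| (intermediates to 6 decimals).
||x|| = sqrt(3.9382^2 + (-7.3871)^2) = 8.3713
Step 2: Project.
Since ||x|| > R, scale = R/||x|| = 2/8.3713 = 0.238912, proj(x) = scale * x
proj(x) = [0.940883, -1.764867]
Step 3: Dot product.
a^T * proj(x) = -3*0.940883 + 1*(-1.764867) = -4.5875


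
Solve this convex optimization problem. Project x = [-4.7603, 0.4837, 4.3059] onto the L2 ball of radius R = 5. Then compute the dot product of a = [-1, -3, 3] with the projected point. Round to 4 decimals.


Step 1: Compute ||x|| (intermediates to 6 decimals).
||x|| = sqrt((-4.7603)^2 + 0.4837^2 + 4.3059^2) = 6.437018
Step 2: Project.
Since ||x|| > R, scale = R/||x|| = 5/6.437018 = 0.776757, proj(x) = scale * x
proj(x) = [-3.697596, 0.375717, 3.344638]
Step 3: Dot product.
a^T * proj(x) = -1*(-3.697596) - 3*0.375717 + 3*3.344638 = 12.6044


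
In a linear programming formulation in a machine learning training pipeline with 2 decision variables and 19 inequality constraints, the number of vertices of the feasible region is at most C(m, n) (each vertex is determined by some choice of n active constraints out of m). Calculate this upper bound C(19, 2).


Each vertex corresponds to some choice of n active constraints out of m, so the number of vertices is at most C(m, n) = m! / (n!(m-n)!).
m = 19, n = 2
Numerator: 19 * 18
Denominator: 2! = 2
C(19, 2) = 171


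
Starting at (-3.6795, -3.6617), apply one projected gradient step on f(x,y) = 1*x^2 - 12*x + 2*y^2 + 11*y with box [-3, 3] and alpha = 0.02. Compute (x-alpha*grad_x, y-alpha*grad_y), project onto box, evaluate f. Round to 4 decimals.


Step 1: Compute gradient at (-3.6795, -3.6617).
grad_x = 2*1*-3.6795 - 12 = -19.359
grad_y = 2*2*-3.6617 + 11 = -3.6468
Step 2: Gradient step.
x_raw = -3.6795 - 0.02*-19.359 = -3.2923
y_raw = -3.6617 - 0.02*-3.6468 = -3.5888
Step 3: Project onto [-3, 3].
x_proj = clip(-3.2923) = -3.0
y_proj = clip(-3.5888) = -3.0
Step 4: Evaluate f.
f(-3.0, -3.0) = 30.0


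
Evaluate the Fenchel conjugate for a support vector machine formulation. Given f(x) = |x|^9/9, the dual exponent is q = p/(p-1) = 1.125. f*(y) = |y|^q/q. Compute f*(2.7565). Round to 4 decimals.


The conjugate exponent q satisfies 1/p + 1/q = 1.
p = 9, so q = 9/(9 - 1) = 1.125
|y|^q = 2.7565^1.125 = 3.129
f*(2.7565) = 3.129 / 1.125 = 2.7813


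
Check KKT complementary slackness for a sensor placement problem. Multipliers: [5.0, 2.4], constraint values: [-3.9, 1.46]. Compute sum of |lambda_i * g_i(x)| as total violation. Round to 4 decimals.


KKT complementary slackness check:
lambda_1 * g_1 = 5.0 * -3.9 = -19.5
lambda_2 * g_2 = 2.4 * 1.46 = 3.504
Total violation = 19.5 + 3.504 = 23.004


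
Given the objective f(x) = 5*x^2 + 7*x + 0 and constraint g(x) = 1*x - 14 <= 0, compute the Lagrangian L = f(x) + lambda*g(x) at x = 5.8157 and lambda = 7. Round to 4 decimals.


Step 1: Evaluate f(x).
f(5.8157) = 5*5.8157^2 + 7*5.8157 + 0 = 209.8217
Step 2: Evaluate g(x).
g(5.8157) = 1*5.8157 - 14 = -8.1843
Step 3: Compute Lagrangian.
L = 209.8217 + 7*-8.1843 = 152.5316


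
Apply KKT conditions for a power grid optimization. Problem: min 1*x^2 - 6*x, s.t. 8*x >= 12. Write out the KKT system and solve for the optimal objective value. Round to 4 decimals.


Step 1: Try lambda = 0 (constraint inactive).
Stationarity: 2*1*x - 6 = 0
x* = 6/(2*1) = 3.0
Check constraint: 8*3.0 = 24.0 >= 12 -- satisfied.
Step 2: Compute optimal value.
f(x*) = 1*3.0^2 - 6*3.0 = -9.0


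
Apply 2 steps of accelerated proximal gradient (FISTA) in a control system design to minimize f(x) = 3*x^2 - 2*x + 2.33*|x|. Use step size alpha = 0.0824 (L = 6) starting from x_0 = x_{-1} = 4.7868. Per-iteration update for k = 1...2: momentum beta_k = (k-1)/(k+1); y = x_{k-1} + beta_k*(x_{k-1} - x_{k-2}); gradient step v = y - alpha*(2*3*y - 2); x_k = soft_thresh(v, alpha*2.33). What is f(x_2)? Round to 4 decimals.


FISTA on f(x) = 3*x^2 - 2*x + 2.33*|x|
L = 6, alpha = 0.0824
Iteration 1: beta = 0.0, y = 4.7868 + 0.0*(4.7868 - 4.7868) = 4.7868
  grad(y) = 26.7208, v = y - alpha*grad = 2.585
  prox(v) = soft_thresh(2.585, 0.192) = 2.393
Iteration 2: beta = 0.3333, y = 2.393 + 0.3333*(2.393 - 4.7868) = 1.5951
  grad(y) = 7.5705, v = y - alpha*grad = 0.9713
  prox(v) = soft_thresh(0.9713, 0.192) = 0.7793
f(x_2) = 3*0.7793^2 - 2*0.7793 + 2.33*|0.7793| = 2.079


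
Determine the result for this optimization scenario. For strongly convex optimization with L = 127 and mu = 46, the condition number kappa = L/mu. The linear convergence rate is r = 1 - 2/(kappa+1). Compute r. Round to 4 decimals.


Step 1: Compute the condition number.
kappa = L/mu = 127/46 = 2.7609
Step 2: Compute the convergence rate.
r = 1 - 2/(kappa + 1) = 1 - 2*mu/(L + mu) = (L - mu)/(L + mu) = 81/173 = 0.4682


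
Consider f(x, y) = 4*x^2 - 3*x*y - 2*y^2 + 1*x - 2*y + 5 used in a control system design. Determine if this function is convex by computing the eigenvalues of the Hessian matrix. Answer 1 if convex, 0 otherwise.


The Hessian of f(x,y) = 4*x^2 - 3*x*y - 2*y^2 + 1*x - 2*y + 5 is:
H = [[8, -3], [-3, -4]]
Trace = 8 - 4 = 4
Determinant = 8*-4 - (-3)^2 = -41
Discriminant = (4)^2 - 4*-41 = 180.0
Eigenvalues: lambda_1 = -4.7082, lambda_2 = 8.7082
The function is not convex.

0


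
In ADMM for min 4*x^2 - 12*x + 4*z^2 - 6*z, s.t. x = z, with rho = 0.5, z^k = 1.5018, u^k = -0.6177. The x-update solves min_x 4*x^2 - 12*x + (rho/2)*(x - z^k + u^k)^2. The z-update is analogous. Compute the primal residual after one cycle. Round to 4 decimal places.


ADMM iteration with rho = 0.5, z^k = 1.5018, u^k = -0.6177
Step 1: x-update.
Minimize 4*x^2 - 12*x + (0.5/2)*(x - 1.5018 - 0.6177)^2
FOC: (2*4 + 0.5)*x = 12 + 0.5*(1.5018 + 0.6177)
x^{k+1} = 1.5364
Step 2: z-update.
Minimize 4*z^2 - 6*z + (0.5/2)*(1.5364 - z - 0.6177)^2
FOC: (2*4 + 0.5)*z = 6 + 0.5*(1.5364 - 0.6177)
z^{k+1} = 0.7599
Step 3: u-update.
u^{k+1} = -0.6177 + 1.5364 - 0.7599 = 0.1588
Step 4: Primal residual = |1.5364 - 0.7599| = 0.7765


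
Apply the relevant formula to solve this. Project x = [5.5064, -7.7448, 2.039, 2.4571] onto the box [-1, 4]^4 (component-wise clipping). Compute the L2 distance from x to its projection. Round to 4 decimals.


Project each component onto [-1, 4].
clip(5.5064) = 4.0, clip(-7.7448) = -1.0, clip(2.039) = 2.039, clip(2.4571) = 2.4571
Projection = [4.0, -1.0, 2.039, 2.4571]
Squared diffs: [2.2692, 45.4923, 0.0, 0.0]
Distance = sqrt(47.7615) = 6.911


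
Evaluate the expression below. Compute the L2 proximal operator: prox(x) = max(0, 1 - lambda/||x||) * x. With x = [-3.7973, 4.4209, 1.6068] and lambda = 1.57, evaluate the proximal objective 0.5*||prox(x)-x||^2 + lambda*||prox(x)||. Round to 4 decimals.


Step 1: Compute ||x||.
||x|| = 6.0453
Step 2: Compute scaling factor.
scale = max(0, 1 - 1.57/6.0453) = 0.7403
Step 3: prox(x) = [-2.8111, 3.2728, 1.1895]
||prox(x)|| = 4.4753
Step 4: Proximal objective.
0.5*||prox-x||^2 = 1.2325
lambda*||prox|| = 7.0262
Total = 8.2587


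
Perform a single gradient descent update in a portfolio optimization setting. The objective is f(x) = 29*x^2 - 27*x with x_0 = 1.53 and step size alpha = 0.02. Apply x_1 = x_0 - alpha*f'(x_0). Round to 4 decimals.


We compute the gradient at x_0 and apply the update.
f'(x) = 58*x - 27
f'(1.53) = 58*1.53 - 27 = 61.74
x_1 = 1.53 - 0.02*61.74 = 0.2952


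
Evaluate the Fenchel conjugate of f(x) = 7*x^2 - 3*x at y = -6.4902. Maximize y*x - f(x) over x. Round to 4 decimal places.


f*(y) = sup_x {y*x - a*x^2 - b*x} = sup_x {(y-b)*x - a*x^2}
FOC: (y - b) - 2a*x = 0 => x* = (y - b)/(2a)
x* = (-6.4902 + 3)/(2*7) = -0.2493
f*(-6.4902) = (y-b)^2/(4a) = (-6.4902 + 3)^2/(4*7)
= 12.1815/28 = 0.4351


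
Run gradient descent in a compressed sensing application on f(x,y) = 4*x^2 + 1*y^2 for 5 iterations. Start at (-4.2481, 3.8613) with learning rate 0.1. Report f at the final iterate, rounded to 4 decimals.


Gradient descent on f(x,y) = 4*x^2 + 1*y^2.
Starting point: (-4.2481, 3.8613), alpha = 0.1
Step 1: grad_x = 2*4*-4.2481 = -33.9848, grad_y = 2*1*3.8613 = 7.7226
  x_1 = -4.2481 - 0.1*-33.9848 = -0.8496
  y_1 = 3.8613 - 0.1*7.7226 = 3.089
Step 2: grad_x = 2*4*-0.8496 = -6.797, grad_y = 2*1*3.089 = 6.1781
  x_2 = -0.8496 - 0.1*-6.797 = -0.1699
  y_2 = 3.089 - 0.1*6.1781 = 2.4712
Step 3: grad_x = 2*4*-0.1699 = -1.3594, grad_y = 2*1*2.4712 = 4.9425
  x_3 = -0.1699 - 0.1*-1.3594 = -0.034
  y_3 = 2.4712 - 0.1*4.9425 = 1.977
Step 4: grad_x = 2*4*-0.034 = -0.2719, grad_y = 2*1*1.977 = 3.954
  x_4 = -0.034 - 0.1*-0.2719 = -0.0068
  y_4 = 1.977 - 0.1*3.954 = 1.5816
Step 5: grad_x = 2*4*-0.0068 = -0.0544, grad_y = 2*1*1.5816 = 3.1632
  x_5 = -0.0068 - 0.1*-0.0544 = -0.0014
  y_5 = 1.5816 - 0.1*3.1632 = 1.2653
f(-0.0014, 1.2653) = 4*(-0.0014)^2 + 1*1.2653^2 = 1.6009


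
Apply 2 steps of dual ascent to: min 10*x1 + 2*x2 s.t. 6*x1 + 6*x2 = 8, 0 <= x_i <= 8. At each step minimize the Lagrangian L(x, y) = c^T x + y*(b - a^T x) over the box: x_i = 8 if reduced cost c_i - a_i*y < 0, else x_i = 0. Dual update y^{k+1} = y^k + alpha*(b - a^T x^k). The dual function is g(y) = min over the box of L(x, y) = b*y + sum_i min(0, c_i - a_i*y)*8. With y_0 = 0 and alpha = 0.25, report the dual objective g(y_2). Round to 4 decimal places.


Dual ascent for LP: min 10*x1 + 2*x2, 6*x1 + 6*x2 = 8, 0 <= x_i <= 8
Step 1: y^k = 0.0, reduced costs: (10.0, 2.0)
  x^k = (0.0, 0.0), subgradient = b - a^T x = 8.0
  y^{k+1} = 0.0 + 0.25*8.0 = 2.0
Step 2: y^k = 2.0, reduced costs: (-2.0, -10.0)
  x^k = (8.0, 8.0), subgradient = b - a^T x = -88.0
  y^{k+1} = 2.0 + 0.25*-88.0 = -20.0
Dual objective at y_2 = -20.0: reduced costs (130.0, 122.0), box minimizer x = (0.0, 0.0)
g(y_2) = b*y + (c1 - a1*y)*x1 + (c2 - a2*y)*x2 = 8*(-20.0) + 130.0*0.0 + 122.0*0.0 = -160.0 + 0.0 + 0.0 = -160.0


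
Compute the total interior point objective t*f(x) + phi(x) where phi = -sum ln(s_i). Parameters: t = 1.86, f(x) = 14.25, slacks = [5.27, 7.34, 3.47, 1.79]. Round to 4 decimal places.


Step 1: Compute log-barrier.
ln values: [1.662, 1.9933, 1.2442, 0.5822]
phi = -(1.662 + 1.9933 + 1.2442 + 0.5822) = -5.4817
Step 2: Compute augmented objective.
t*f(x) = 1.86*14.25 = 26.505
Total = 26.505 - 5.4817 = 21.0233


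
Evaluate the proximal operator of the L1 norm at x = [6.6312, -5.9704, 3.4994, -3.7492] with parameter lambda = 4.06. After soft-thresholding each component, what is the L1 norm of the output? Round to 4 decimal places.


Soft-thresholding with lambda = 4.06:
prox(6.6312) = sign(6.6312)*max(|6.6312| - 4.06, 0) = 2.5712
prox(-5.9704) = sign(-5.9704)*max(|-5.9704| - 4.06, 0) = -1.9104
prox(3.4994) = sign(3.4994)*max(|3.4994| - 4.06, 0) = 0.0
prox(-3.7492) = sign(-3.7492)*max(|-3.7492| - 4.06, 0) = 0.0
prox(x) = [2.5712, -1.9104, 0.0, 0.0]
||prox(x)||_1 = 2.5712 + 1.9104 + 0.0 + 0.0 = 4.4816
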